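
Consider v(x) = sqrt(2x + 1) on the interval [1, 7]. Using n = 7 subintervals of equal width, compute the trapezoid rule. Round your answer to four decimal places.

17.6135

Δx = (7 − 1)/7 = 6/7.
v(1) ≈ 1.7321, v(13/7) ≈ 2.1712, v(19/7) ≈ 2.5355, v(25/7) ≈ 2.8536, v(31/7) ≈ 3.1396, v(37/7) ≈ 3.4017, v(43/7) ≈ 3.6450, v(7) ≈ 3.8730.
T_7 = (Δx/2)·[v(x_0) + 2v(x_1) + ... + 2v(x_{6}) + v(x_7)].
Sum ≈ 17.6135.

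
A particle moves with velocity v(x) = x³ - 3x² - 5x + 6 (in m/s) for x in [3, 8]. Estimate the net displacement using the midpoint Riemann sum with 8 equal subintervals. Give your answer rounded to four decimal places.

409.0527

Δx = (8 − 3)/8 = 0.625.
Midpoints: 3.3125, 3.9375, 4.5625, 5.1875, 5.8125, 6.4375, 7.0625, 7.6875.
v(3.3125) = -29219/4096, v(3.9375) = 3471/4096, v(4.5625) = 64361/4096, v(5.1875) = 159451/4096, v(5.8125) = 294741/4096, v(6.4375) = 476231/4096, v(7.0625) = 709921/4096, v(7.6875) = 1001811/4096.
Sum = Δx · [v(3.3125) + v(3.9375) + v(4.5625) + ...].
Sum ≈ 409.0527.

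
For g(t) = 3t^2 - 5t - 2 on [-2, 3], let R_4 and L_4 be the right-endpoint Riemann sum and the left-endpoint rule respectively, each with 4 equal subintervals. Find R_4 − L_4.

R_4 = 10.15625.
L_4 = 22.65625.
R_4 − L_4 = -12.5.

-12.5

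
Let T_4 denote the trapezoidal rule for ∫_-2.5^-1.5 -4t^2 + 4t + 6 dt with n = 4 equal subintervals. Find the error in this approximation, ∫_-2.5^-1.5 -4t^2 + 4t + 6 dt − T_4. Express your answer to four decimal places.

Exact integral: ∫_-2.5^-1.5 f(t) dt ≈ -18.333333.
T_4 = -18.375.
Error ≈ -18.333333 − (-18.375) ≈ 0.0417.

0.0417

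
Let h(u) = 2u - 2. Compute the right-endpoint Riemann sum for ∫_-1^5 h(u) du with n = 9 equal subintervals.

Δu = (5 − (-1))/9 = 2/3.
Right endpoints: -1/3, 1/3, 1, 5/3, 7/3, 3, 11/3, 13/3, 5.
h(-1/3) = -8/3, h(1/3) = -4/3, h(1) = 0, h(5/3) = 4/3, h(7/3) = 8/3, h(3) = 4, h(11/3) = 16/3, h(13/3) = 20/3, h(5) = 8.
Sum = Δu · [h(-1/3) + h(1/3) + h(1) + ...].
Sum = 16.

16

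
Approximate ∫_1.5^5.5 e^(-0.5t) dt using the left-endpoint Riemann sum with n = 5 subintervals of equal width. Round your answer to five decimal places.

0.99112

Δt = (5.5 − 1.5)/5 = 0.8.
Left endpoints: 1.5, 2.3, 3.1, 3.9, 4.7.
f(1.5) ≈ 0.47237, f(2.3) ≈ 0.31664, f(3.1) ≈ 0.21225, f(3.9) ≈ 0.14227, f(4.7) ≈ 0.09537.
Sum = Δt · [f(1.5) + f(2.3) + f(3.1) + f(3.9) + f(4.7)].
Sum ≈ 0.99112.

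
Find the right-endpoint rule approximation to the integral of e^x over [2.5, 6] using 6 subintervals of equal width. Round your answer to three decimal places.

516.392

Δx = (6 − 2.5)/6 = 7/12.
Right endpoints: 37/12, 11/3, 4.25, 29/6, 65/12, 6.
f(37/12) ≈ 21.831, f(11/3) ≈ 39.121, f(4.25) ≈ 70.105, f(29/6) ≈ 125.629, f(65/12) ≈ 225.127, f(6) ≈ 403.429.
Sum = Δx · [f(37/12) + f(11/3) + f(4.25) + ...].
Sum ≈ 516.392.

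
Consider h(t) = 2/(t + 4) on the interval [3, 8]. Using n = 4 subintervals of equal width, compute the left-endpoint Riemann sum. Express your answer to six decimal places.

Δt = (8 − 3)/4 = 1.25.
Left endpoints: 3, 4.25, 5.5, 6.75.
h(3) = 2/7, h(4.25) = 8/33, h(5.5) = 4/19, h(6.75) = 8/43.
Sum = Δt · [h(3) + h(4.25) + h(5.5) + h(6.75)].
Sum ≈ 1.155889.

1.155889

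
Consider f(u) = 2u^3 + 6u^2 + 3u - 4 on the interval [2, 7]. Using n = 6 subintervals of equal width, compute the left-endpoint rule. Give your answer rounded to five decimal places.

1531.18056

Δu = (7 − 2)/6 = 5/6.
Left endpoints: 2, 17/6, 11/3, 4.5, 16/3, 37/6.
f(2) = 42, f(17/6) = 10601/108, f(11/3) = 5029/27, f(4.5) = 313.25, f(16/3) = 13124/27, f(37/6) = 76861/108.
Sum = Δu · [f(2) + f(17/6) + f(11/3) + ...].
Sum ≈ 1531.18056.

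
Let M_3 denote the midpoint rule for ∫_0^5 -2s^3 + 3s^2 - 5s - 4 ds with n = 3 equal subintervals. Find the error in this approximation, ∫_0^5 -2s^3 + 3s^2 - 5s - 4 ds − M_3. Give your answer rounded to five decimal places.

-13.88889

Exact integral: ∫_0^5 f(s) ds = -270.
M_3 ≈ -256.1111111.
Error ≈ -270 − (-256.1111111) ≈ -13.88889.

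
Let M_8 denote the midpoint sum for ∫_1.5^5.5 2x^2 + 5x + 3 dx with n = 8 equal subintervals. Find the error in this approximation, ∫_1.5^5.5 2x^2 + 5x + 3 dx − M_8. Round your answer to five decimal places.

Exact integral: ∫_1.5^5.5 f(x) dx ≈ 190.6666667.
M_8 = 190.5.
Error ≈ 190.6666667 − 190.5 ≈ 0.16667.

0.16667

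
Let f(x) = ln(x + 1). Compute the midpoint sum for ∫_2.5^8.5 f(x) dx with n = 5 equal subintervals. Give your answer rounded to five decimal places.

Δx = (8.5 − 2.5)/5 = 1.2.
Midpoints: 3.1, 4.3, 5.5, 6.7, 7.9.
f(3.1) ≈ 1.41099, f(4.3) ≈ 1.66771, f(5.5) ≈ 1.87180, f(6.7) ≈ 2.04122, f(7.9) ≈ 2.18605.
Sum = Δx · [f(3.1) + f(4.3) + f(5.5) + f(6.7) + f(7.9)].
Sum ≈ 11.01332.

11.01332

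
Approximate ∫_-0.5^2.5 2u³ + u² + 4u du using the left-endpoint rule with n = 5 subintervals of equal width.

23.16

Δu = (2.5 − (-0.5))/5 = 0.6.
Left endpoints: -0.5, 0.1, 0.7, 1.3, 1.9.
f(-0.5) = -2, f(0.1) = 0.412, f(0.7) = 3.976, f(1.3) = 11.284, f(1.9) = 24.928.
Sum = Δu · [f(-0.5) + f(0.1) + f(0.7) + f(1.3) + f(1.9)].
Sum = 23.16.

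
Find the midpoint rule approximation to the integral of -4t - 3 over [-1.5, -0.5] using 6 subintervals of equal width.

Δt = (-0.5 − (-1.5))/6 = 1/6.
Midpoints: -17/12, -1.25, -13/12, -11/12, -0.75, -7/12.
f(-17/12) = 8/3, f(-1.25) = 2, f(-13/12) = 4/3, f(-11/12) = 2/3, f(-0.75) = 0, f(-7/12) = -2/3.
Sum = Δt · [f(-17/12) + f(-1.25) + f(-13/12) + ...].
Sum = 1.

1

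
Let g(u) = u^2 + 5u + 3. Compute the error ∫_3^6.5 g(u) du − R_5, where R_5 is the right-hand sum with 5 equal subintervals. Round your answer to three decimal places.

-18.048

Exact integral: ∫_3^6.5 g(u) du ≈ 176.16667.
R_5 = 194.215.
Error ≈ 176.16667 − 194.215 ≈ -18.048.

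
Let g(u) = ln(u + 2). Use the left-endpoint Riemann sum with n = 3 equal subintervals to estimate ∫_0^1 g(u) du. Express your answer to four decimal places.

Δu = (1 − 0)/3 = 1/3.
Left endpoints: 0, 1/3, 2/3.
g(0) ≈ 0.6931, g(1/3) ≈ 0.8473, g(2/3) ≈ 0.9808.
Sum = Δu · [g(0) + g(1/3) + g(2/3)].
Sum ≈ 0.8404.

0.8404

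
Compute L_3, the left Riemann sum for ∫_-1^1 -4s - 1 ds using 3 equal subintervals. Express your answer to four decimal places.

Δs = (1 − (-1))/3 = 2/3.
Left endpoints: -1, -1/3, 1/3.
f(-1) = 3, f(-1/3) = 1/3, f(1/3) = -7/3.
Sum = Δs · [f(-1) + f(-1/3) + f(1/3)].
Sum ≈ 0.6667.

0.6667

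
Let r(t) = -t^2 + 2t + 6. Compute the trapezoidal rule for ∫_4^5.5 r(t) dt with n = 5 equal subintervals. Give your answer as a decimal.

Δt = (5.5 − 4)/5 = 0.3.
r(4) = -2, r(4.3) = -3.89, r(4.6) = -5.96, r(4.9) = -8.21, r(5.2) = -10.64, r(5.5) = -13.25.
T_5 = (Δt/2)·[r(t_0) + 2r(t_1) + ... + 2r(t_{4}) + r(t_5)].
Sum = -10.8975.

-10.8975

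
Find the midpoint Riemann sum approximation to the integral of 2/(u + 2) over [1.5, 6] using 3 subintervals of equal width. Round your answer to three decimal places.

Δu = (6 − 1.5)/3 = 1.5.
Midpoints: 2.25, 3.75, 5.25.
f(2.25) = 8/17, f(3.75) = 8/23, f(5.25) = 8/29.
Sum = Δu · [f(2.25) + f(3.75) + f(5.25)].
Sum ≈ 1.641.

1.641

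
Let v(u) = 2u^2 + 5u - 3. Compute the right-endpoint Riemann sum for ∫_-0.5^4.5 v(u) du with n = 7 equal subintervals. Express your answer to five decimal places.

Δu = (4.5 − (-0.5))/7 = 5/7.
Right endpoints: 3/14, 13/14, 23/14, 33/14, 43/14, 53/14, 4.5.
v(3/14) = -90/49, v(13/14) = 165/49, v(23/14) = 520/49, v(33/14) = 975/49, v(43/14) = 1530/49, v(53/14) = 2185/49, v(4.5) = 60.
Sum = Δu · [v(3/14) + v(13/14) + v(23/14) + ...].
Sum ≈ 119.89796.

119.89796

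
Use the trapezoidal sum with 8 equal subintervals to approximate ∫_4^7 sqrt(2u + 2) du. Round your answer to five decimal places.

10.79163

Δu = (7 − 4)/8 = 0.375.
f(4) ≈ 3.16228, f(4.375) ≈ 3.27872, f(4.75) ≈ 3.39116, f(5.125) ≈ 3.50000, f(5.5) ≈ 3.60555, f(5.875) ≈ 3.70810, f(6.25) ≈ 3.80789, f(6.625) ≈ 3.90512, f(7) ≈ 4.00000.
T_8 = (Δu/2)·[f(u_0) + 2f(u_1) + ... + 2f(u_{7}) + f(u_8)].
Sum ≈ 10.79163.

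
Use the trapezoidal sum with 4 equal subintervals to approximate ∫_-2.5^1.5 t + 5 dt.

Δt = (1.5 − (-2.5))/4 = 1.
f(-2.5) = 2.5, f(-1.5) = 3.5, f(-0.5) = 4.5, f(0.5) = 5.5, f(1.5) = 6.5.
T_4 = (Δt/2)·[f(t_0) + 2f(t_1) + 2f(t_2) + 2f(t_3) + f(t_4)].
Sum = 18.

18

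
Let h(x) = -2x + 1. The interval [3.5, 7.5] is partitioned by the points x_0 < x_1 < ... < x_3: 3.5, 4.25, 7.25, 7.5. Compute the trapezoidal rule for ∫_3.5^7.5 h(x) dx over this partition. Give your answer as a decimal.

-40

Subinterval widths: 0.75, 3, 0.25.
h(3.5) = -6, h(4.25) = -7.5, h(7.25) = -13.5, h(7.5) = -14.
On each subinterval the trapezoid contributes (Δx_i/2)·[h(x_{i-1}) + h(x_i)].
Sum = -40.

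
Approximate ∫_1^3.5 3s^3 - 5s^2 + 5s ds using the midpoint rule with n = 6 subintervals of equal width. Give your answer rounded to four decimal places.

69.5786

Δs = (3.5 − 1)/6 = 5/12.
Midpoints: 29/24, 1.625, 49/24, 59/24, 2.875, 79/24.
f(29/24) = 18589/4608, f(1.625) = 3991/512, f(49/24) = 22883/1536, f(59/24) = 122779/4608, f(2.875) = 22701/512, f(79/24) = 35471/512.
Sum = Δs · [f(29/24) + f(1.625) + f(49/24) + ...].
Sum ≈ 69.5786.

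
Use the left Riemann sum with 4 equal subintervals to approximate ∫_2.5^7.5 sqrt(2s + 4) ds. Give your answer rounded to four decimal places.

17.7436

Δs = (7.5 − 2.5)/4 = 1.25.
Left endpoints: 2.5, 3.75, 5, 6.25.
f(2.5) ≈ 3.0000, f(3.75) ≈ 3.3912, f(5) ≈ 3.7417, f(6.25) ≈ 4.0620.
Sum = Δs · [f(2.5) + f(3.75) + f(5) + f(6.25)].
Sum ≈ 17.7436.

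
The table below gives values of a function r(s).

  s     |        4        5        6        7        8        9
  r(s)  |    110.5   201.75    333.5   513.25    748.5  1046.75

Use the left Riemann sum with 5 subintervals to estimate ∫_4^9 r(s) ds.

Δs = 1.
Sum = 1·[110.5 + 201.75 + 333.5 + 513.25 + 748.5] = 1907.5.

1907.5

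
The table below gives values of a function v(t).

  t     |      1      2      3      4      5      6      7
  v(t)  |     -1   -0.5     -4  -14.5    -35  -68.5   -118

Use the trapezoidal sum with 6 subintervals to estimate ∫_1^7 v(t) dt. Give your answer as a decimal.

Δt = 1.
T_6 = (1/2)·[(-1) + 2·(-0.5) + 2·(-4) + 2·(-14.5) + 2·(-35) + 2·(-68.5) + (-118)] = -182.

-182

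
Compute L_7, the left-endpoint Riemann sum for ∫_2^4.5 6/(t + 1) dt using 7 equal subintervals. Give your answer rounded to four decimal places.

3.8041

Δt = (4.5 − 2)/7 = 5/14.
Left endpoints: 2, 33/14, 19/7, 43/14, 24/7, 53/14, 29/7.
f(2) = 2, f(33/14) = 84/47, f(19/7) = 21/13, f(43/14) = 28/19, f(24/7) = 42/31, f(53/14) = 84/67, f(29/7) = 7/6.
Sum = Δt · [f(2) + f(33/14) + f(19/7) + ...].
Sum ≈ 3.8041.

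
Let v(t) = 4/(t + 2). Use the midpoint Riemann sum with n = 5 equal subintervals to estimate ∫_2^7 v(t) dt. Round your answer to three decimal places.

Δt = (7 − 2)/5 = 1.
Midpoints: 2.5, 3.5, 4.5, 5.5, 6.5.
v(2.5) = 8/9, v(3.5) = 8/11, v(4.5) = 8/13, v(5.5) = 8/15, v(6.5) = 8/17.
Sum = Δt · [v(2.5) + v(3.5) + v(4.5) + v(5.5) + v(6.5)].
Sum ≈ 3.235.

3.235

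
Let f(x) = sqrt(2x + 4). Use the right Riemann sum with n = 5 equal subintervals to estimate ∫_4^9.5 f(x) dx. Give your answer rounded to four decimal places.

23.6360

Δx = (9.5 − 4)/5 = 1.1.
Right endpoints: 5.1, 6.2, 7.3, 8.4, 9.5.
f(5.1) ≈ 3.7683, f(6.2) ≈ 4.0497, f(7.3) ≈ 4.3128, f(8.4) ≈ 4.5607, f(9.5) ≈ 4.7958.
Sum = Δx · [f(5.1) + f(6.2) + f(7.3) + f(8.4) + f(9.5)].
Sum ≈ 23.6360.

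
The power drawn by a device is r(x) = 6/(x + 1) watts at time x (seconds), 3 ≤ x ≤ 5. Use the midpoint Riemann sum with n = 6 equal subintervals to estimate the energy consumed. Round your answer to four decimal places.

2.4318

Δx = (5 − 3)/6 = 1/3.
Midpoints: 19/6, 3.5, 23/6, 25/6, 4.5, 29/6.
r(19/6) = 1.44, r(3.5) = 4/3, r(23/6) = 36/29, r(25/6) = 36/31, r(4.5) = 12/11, r(29/6) = 36/35.
Sum = Δx · [r(19/6) + r(3.5) + r(23/6) + ...].
Sum ≈ 2.4318.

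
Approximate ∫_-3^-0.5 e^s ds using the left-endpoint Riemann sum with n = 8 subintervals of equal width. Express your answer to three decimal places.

0.474

Δs = (-0.5 − (-3))/8 = 0.3125.
Left endpoints: -3, -2.6875, -2.375, -2.0625, -1.75, -1.4375, -1.125, -0.8125.
f(-3) ≈ 0.050, f(-2.6875) ≈ 0.068, f(-2.375) ≈ 0.093, f(-2.0625) ≈ 0.127, f(-1.75) ≈ 0.174, f(-1.4375) ≈ 0.238, f(-1.125) ≈ 0.325, f(-0.8125) ≈ 0.444.
Sum = Δs · [f(-3) + f(-2.6875) + f(-2.375) + ...].
Sum ≈ 0.474.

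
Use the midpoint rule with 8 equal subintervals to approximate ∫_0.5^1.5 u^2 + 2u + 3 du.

6.08203125

Δu = (1.5 − 0.5)/8 = 0.125.
Midpoints: 0.5625, 0.6875, 0.8125, 0.9375, 1.0625, 1.1875, 1.3125, 1.4375.
f(0.5625) = 4.44140625, f(0.6875) = 4.84765625, f(0.8125) = 5.28515625, f(0.9375) = 5.75390625, f(1.0625) = 6.25390625, f(1.1875) = 6.78515625, f(1.3125) = 7.34765625, f(1.4375) = 7.94140625.
Sum = Δu · [f(0.5625) + f(0.6875) + f(0.8125) + ...].
Sum = 6.08203125.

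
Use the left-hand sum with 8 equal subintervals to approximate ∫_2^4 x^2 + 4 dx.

Δx = (4 − 2)/8 = 0.25.
Left endpoints: 2, 2.25, 2.5, 2.75, 3, 3.25, 3.5, 3.75.
f(2) = 8, f(2.25) = 9.0625, f(2.5) = 10.25, f(2.75) = 11.5625, f(3) = 13, f(3.25) = 14.5625, f(3.5) = 16.25, f(3.75) = 18.0625.
Sum = Δx · [f(2) + f(2.25) + f(2.5) + ...].
Sum = 25.1875.

25.1875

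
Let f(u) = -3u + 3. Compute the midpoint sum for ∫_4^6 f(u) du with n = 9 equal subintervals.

-24

Δu = (6 − 4)/9 = 2/9.
Midpoints: 37/9, 13/3, 41/9, 43/9, 5, 47/9, 49/9, 17/3, 53/9.
f(37/9) = -28/3, f(13/3) = -10, f(41/9) = -32/3, f(43/9) = -34/3, f(5) = -12, f(47/9) = -38/3, f(49/9) = -40/3, f(17/3) = -14, f(53/9) = -44/3.
Sum = Δu · [f(37/9) + f(13/3) + f(41/9) + ...].
Sum = -24.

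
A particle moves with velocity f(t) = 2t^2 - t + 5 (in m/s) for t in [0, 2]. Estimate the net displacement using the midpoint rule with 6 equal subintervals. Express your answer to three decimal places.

Δt = (2 − 0)/6 = 1/3.
Midpoints: 1/6, 0.5, 5/6, 7/6, 1.5, 11/6.
f(1/6) = 44/9, f(0.5) = 5, f(5/6) = 50/9, f(7/6) = 59/9, f(1.5) = 8, f(11/6) = 89/9.
Sum = Δt · [f(1/6) + f(0.5) + f(5/6) + ...].
Sum ≈ 13.296.

13.296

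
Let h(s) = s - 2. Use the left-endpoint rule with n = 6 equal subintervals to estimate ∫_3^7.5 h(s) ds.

12.9375

Δs = (7.5 − 3)/6 = 0.75.
Left endpoints: 3, 3.75, 4.5, 5.25, 6, 6.75.
h(3) = 1, h(3.75) = 1.75, h(4.5) = 2.5, h(5.25) = 3.25, h(6) = 4, h(6.75) = 4.75.
Sum = Δs · [h(3) + h(3.75) + h(4.5) + ...].
Sum = 12.9375.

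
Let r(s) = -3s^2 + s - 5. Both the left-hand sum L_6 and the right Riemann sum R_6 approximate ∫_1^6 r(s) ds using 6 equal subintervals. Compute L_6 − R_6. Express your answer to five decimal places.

83.33333

L_6 ≈ -182.5694444.
R_6 ≈ -265.9027778.
L_6 − R_6 ≈ 83.33333.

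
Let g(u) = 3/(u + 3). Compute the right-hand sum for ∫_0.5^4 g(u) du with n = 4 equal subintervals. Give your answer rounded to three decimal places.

1.904

Δu = (4 − 0.5)/4 = 0.875.
Right endpoints: 1.375, 2.25, 3.125, 4.
g(1.375) = 24/35, g(2.25) = 4/7, g(3.125) = 24/49, g(4) = 3/7.
Sum = Δu · [g(1.375) + g(2.25) + g(3.125) + g(4)].
Sum ≈ 1.904.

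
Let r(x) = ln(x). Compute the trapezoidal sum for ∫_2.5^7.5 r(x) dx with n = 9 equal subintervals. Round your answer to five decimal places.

Δx = (7.5 − 2.5)/9 = 5/9.
r(2.5) ≈ 0.91629, r(55/18) ≈ 1.11696, r(65/18) ≈ 1.28402, r(25/6) ≈ 1.42712, r(85/18) ≈ 1.55228, r(95/18) ≈ 1.66351, r(35/6) ≈ 1.76359, r(115/18) ≈ 1.85456, r(125/18) ≈ 1.93794, r(7.5) ≈ 2.01490.
T_9 = (Δx/2)·[r(x_0) + 2r(x_1) + ... + 2r(x_{8}) + r(x_9)].
Sum ≈ 7.81420.

7.81420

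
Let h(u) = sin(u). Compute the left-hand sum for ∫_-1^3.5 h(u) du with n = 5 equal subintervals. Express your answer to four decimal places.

Δu = (3.5 − (-1))/5 = 0.9.
Left endpoints: -1, -0.1, 0.8, 1.7, 2.6.
h(-1) ≈ -0.8415, h(-0.1) ≈ -0.0998, h(0.8) ≈ 0.7174, h(1.7) ≈ 0.9917, h(2.6) ≈ 0.5155.
Sum = Δu · [h(-1) + h(-0.1) + h(0.8) + h(1.7) + h(2.6)].
Sum ≈ 1.1549.

1.1549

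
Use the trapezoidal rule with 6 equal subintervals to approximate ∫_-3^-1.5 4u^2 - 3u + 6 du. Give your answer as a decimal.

50.6875

Δu = (-1.5 − (-3))/6 = 0.25.
f(-3) = 51, f(-2.75) = 44.5, f(-2.5) = 38.5, f(-2.25) = 33, f(-2) = 28, f(-1.75) = 23.5, f(-1.5) = 19.5.
T_6 = (Δu/2)·[f(u_0) + 2f(u_1) + ... + 2f(u_{5}) + f(u_6)].
Sum = 50.6875.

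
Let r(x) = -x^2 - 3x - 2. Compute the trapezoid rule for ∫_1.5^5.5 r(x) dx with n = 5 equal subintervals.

-104.76

Δx = (5.5 − 1.5)/5 = 0.8.
r(1.5) = -8.75, r(2.3) = -14.19, r(3.1) = -20.91, r(3.9) = -28.91, r(4.7) = -38.19, r(5.5) = -48.75.
T_5 = (Δx/2)·[r(x_0) + 2r(x_1) + ... + 2r(x_{4}) + r(x_5)].
Sum = -104.76.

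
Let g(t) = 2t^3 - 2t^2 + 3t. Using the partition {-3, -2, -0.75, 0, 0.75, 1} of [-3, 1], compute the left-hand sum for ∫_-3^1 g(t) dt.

Subinterval widths: 1, 1.25, 0.75, 0.75, 0.25.
Left endpoints: -3, -2, -0.75, 0, 0.75.
g(-3) = -81, g(-2) = -30, g(-0.75) = -4.21875, g(0) = 0, g(0.75) = 1.96875.
Sum = Σ Δt_i · g(t_i).
Sum = -121.171875.

-121.171875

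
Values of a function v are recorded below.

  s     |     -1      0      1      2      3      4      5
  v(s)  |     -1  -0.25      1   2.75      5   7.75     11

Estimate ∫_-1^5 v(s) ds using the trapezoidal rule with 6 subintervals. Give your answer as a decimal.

Δs = 1.
T_6 = (1/2)·[(-1) + 2·(-0.25) + 2·1 + 2·2.75 + 2·5 + 2·7.75 + 11] = 21.25.

21.25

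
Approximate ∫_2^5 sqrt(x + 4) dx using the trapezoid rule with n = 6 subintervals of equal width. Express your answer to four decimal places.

Δx = (5 − 2)/6 = 0.5.
f(2) ≈ 2.4495, f(2.5) ≈ 2.5495, f(3) ≈ 2.6458, f(3.5) ≈ 2.7386, f(4) ≈ 2.8284, f(4.5) ≈ 2.9155, f(5) ≈ 3.0000.
T_6 = (Δx/2)·[f(x_0) + 2f(x_1) + ... + 2f(x_{5}) + f(x_6)].
Sum ≈ 8.2013.

8.2013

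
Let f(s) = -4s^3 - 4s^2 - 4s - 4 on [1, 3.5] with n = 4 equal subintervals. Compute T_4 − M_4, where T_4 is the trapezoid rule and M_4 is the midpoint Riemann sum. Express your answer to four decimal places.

T_4 = -242.44140625.
M_4 ≈ -234.873047.
T_4 − M_4 ≈ -7.5684.

-7.5684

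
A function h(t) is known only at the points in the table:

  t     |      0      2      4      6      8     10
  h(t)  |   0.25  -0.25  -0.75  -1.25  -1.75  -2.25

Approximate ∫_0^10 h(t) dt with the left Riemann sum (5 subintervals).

-7.5

Δt = 2.
Sum = 2·[0.25 + (-0.25) + (-0.75) + (-1.25) + (-1.75)] = -7.5.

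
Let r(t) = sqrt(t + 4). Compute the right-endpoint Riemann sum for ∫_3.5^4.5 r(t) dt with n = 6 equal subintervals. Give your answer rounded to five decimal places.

Δt = (4.5 − 3.5)/6 = 1/6.
Right endpoints: 11/3, 23/6, 4, 25/6, 13/3, 4.5.
r(11/3) ≈ 2.76887, r(23/6) ≈ 2.79881, r(4) ≈ 2.82843, r(25/6) ≈ 2.85774, r(13/3) ≈ 2.88675, r(4.5) ≈ 2.91548.
Sum = Δt · [r(11/3) + r(23/6) + r(4) + ...].
Sum ≈ 2.84268.

2.84268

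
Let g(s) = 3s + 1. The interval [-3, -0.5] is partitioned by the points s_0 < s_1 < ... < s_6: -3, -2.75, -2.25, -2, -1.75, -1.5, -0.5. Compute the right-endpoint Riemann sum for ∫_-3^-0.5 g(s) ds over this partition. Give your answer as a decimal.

Subinterval widths: 0.25, 0.5, 0.25, 0.25, 0.25, 1.
Right endpoints: -2.75, -2.25, -2, -1.75, -1.5, -0.5.
g(-2.75) = -7.25, g(-2.25) = -5.75, g(-2) = -5, g(-1.75) = -4.25, g(-1.5) = -3.5, g(-0.5) = -0.5.
Sum = Σ Δs_i · g(s_i).
Sum = -8.375.

-8.375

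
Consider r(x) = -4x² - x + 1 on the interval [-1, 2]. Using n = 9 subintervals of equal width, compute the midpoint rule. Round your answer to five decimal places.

Δx = (2 − (-1))/9 = 1/3.
Midpoints: -5/6, -0.5, -1/6, 1/6, 0.5, 5/6, 7/6, 1.5, 11/6.
r(-5/6) = -17/18, r(-0.5) = 0.5, r(-1/6) = 19/18, r(1/6) = 13/18, r(0.5) = -0.5, r(5/6) = -47/18, r(7/6) = -101/18, r(1.5) = -9.5, r(11/6) = -257/18.
Sum = Δx · [r(-5/6) + r(-0.5) + r(-1/6) + ...].
Sum ≈ -10.38889.

-10.38889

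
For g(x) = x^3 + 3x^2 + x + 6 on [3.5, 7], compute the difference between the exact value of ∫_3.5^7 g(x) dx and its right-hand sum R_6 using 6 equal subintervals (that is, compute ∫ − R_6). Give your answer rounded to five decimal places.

Exact integral: ∫_3.5^7 g(x) dx = 902.234375.
R_6 ≈ 1026.6697049.
Error ≈ 902.234375 − 1026.6697049 ≈ -124.43533.

-124.43533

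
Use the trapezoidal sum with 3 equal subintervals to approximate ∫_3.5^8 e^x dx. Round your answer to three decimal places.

Δx = (8 − 3.5)/3 = 1.5.
f(3.5) ≈ 33.115, f(5) ≈ 148.413, f(6.5) ≈ 665.142, f(8) ≈ 2980.958.
T_3 = (Δx/2)·[f(x_0) + 2f(x_1) + 2f(x_2) + f(x_3)].
Sum ≈ 3480.887.

3480.887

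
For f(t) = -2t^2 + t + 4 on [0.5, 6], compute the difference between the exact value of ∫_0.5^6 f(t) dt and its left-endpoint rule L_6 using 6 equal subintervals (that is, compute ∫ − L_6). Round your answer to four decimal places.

Exact integral: ∫_0.5^6 f(t) dt ≈ -104.041667.
L_6 ≈ -75.332176.
Error ≈ -104.041667 − (-75.332176) ≈ -28.7095.

-28.7095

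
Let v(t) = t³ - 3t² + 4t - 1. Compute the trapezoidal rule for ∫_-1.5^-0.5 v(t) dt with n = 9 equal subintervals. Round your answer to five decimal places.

Δt = (-0.5 − (-1.5))/9 = 1/9.
v(-1.5) = -17.125, v(-25/18) = -87607/5832, v(-23/18) = -76373/5832, v(-7/6) = -2449/216, v(-19/18) = -56809/5832, v(-17/18) = -48383/5832, v(-5/6) = -1511/216, v(-13/18) = -34003/5832, v(-11/18) = -27953/5832, v(-0.5) = -3.875.
T_9 = (Δt/2)·[v(t_0) + 2v(t_1) + ... + 2v(t_{8}) + v(t_9)].
Sum ≈ -9.51235.

-9.51235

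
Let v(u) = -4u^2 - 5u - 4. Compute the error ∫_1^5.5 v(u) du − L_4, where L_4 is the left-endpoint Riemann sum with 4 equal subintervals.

Exact integral: ∫_1^5.5 v(u) du = -311.625.
L_4 = -236.953125.
Error = -311.625 − (-236.953125) = -74.671875.

-74.671875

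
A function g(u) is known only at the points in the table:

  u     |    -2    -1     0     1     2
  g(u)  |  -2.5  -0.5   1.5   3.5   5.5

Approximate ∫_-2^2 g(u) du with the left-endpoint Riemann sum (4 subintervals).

Δu = 1.
Sum = 1·[(-2.5) + (-0.5) + 1.5 + 3.5] = 2.

2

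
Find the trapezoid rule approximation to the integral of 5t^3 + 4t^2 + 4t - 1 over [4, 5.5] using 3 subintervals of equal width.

Δt = (5.5 − 4)/3 = 0.5.
f(4) = 399, f(4.5) = 553.625, f(5) = 744, f(5.5) = 973.875.
T_3 = (Δt/2)·[f(t_0) + 2f(t_1) + 2f(t_2) + f(t_3)].
Sum = 992.03125.

992.03125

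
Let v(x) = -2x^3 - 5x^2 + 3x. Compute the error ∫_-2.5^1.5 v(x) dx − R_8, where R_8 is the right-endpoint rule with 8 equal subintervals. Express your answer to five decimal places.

1.83333

Exact integral: ∫_-2.5^1.5 v(x) dx ≈ -20.6666667.
R_8 = -22.5.
Error ≈ -20.6666667 − (-22.5) ≈ 1.83333.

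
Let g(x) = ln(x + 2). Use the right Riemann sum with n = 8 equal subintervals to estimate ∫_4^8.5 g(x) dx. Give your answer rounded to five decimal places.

9.59439

Δx = (8.5 − 4)/8 = 0.5625.
Right endpoints: 4.5625, 5.125, 5.6875, 6.25, 6.8125, 7.375, 7.9375, 8.5.
g(4.5625) ≈ 1.88137, g(5.125) ≈ 1.96361, g(5.6875) ≈ 2.03960, g(6.25) ≈ 2.11021, g(6.8125) ≈ 2.17617, g(7.375) ≈ 2.23805, g(7.9375) ≈ 2.29632, g(8.5) ≈ 2.35138.
Sum = Δx · [g(4.5625) + g(5.125) + g(5.6875) + ...].
Sum ≈ 9.59439.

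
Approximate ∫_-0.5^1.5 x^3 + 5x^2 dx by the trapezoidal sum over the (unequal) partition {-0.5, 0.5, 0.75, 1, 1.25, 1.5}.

Subinterval widths: 1, 0.25, 0.25, 0.25, 0.25.
f(-0.5) = 1.125, f(0.5) = 1.375, f(0.75) = 3.234375, f(1) = 6, f(1.25) = 9.765625, f(1.5) = 14.625.
On each subinterval the trapezoid contributes (Δx_i/2)·[f(x_{i-1}) + f(x_i)].
Sum = 8.

8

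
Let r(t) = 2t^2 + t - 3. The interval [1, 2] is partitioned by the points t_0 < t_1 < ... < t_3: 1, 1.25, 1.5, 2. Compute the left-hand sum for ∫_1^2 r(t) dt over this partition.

1.84375

Subinterval widths: 0.25, 0.25, 0.5.
Left endpoints: 1, 1.25, 1.5.
r(1) = 0, r(1.25) = 1.375, r(1.5) = 3.
Sum = Σ Δt_i · r(t_i).
Sum = 1.84375.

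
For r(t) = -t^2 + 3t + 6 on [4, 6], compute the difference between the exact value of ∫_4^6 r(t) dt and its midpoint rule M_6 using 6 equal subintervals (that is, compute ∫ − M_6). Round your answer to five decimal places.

-0.01852

Exact integral: ∫_4^6 r(t) dt ≈ -8.6666667.
M_6 ≈ -8.6481481.
Error ≈ -8.6666667 − (-8.6481481) ≈ -0.01852.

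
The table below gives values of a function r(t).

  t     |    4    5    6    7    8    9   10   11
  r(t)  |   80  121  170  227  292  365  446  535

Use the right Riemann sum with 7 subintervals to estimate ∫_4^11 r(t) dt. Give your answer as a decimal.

2156

Δt = 1.
Sum = 1·[121 + 170 + 227 + 292 + 365 + 446 + 535] = 2156.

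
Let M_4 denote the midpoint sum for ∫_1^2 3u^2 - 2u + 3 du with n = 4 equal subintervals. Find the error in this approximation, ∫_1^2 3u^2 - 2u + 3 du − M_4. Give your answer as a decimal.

0.015625

Exact integral: ∫_1^2 f(u) du = 7.
M_4 = 6.984375.
Error = 7 − 6.984375 = 0.015625.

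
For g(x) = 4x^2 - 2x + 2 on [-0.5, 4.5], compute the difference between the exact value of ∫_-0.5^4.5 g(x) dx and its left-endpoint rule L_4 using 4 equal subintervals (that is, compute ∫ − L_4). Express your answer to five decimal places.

Exact integral: ∫_-0.5^4.5 g(x) dx ≈ 111.6666667.
L_4 = 73.125.
Error ≈ 111.6666667 − 73.125 ≈ 38.54167.

38.54167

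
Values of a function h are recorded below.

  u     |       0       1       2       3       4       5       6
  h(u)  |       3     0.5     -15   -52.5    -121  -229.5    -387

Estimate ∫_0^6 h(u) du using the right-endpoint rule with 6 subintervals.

Δu = 1.
Sum = 1·[0.5 + (-15) + (-52.5) + (-121) + (-229.5) + (-387)] = -804.5.

-804.5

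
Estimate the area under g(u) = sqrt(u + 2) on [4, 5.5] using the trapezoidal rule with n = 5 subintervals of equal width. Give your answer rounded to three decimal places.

3.895

Δu = (5.5 − 4)/5 = 0.3.
g(4) ≈ 2.449, g(4.3) ≈ 2.510, g(4.6) ≈ 2.569, g(4.9) ≈ 2.627, g(5.2) ≈ 2.683, g(5.5) ≈ 2.739.
T_5 = (Δu/2)·[g(u_0) + 2g(u_1) + ... + 2g(u_{4}) + g(u_5)].
Sum ≈ 3.895.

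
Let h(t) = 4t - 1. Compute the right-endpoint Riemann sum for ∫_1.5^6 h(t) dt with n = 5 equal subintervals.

Δt = (6 − 1.5)/5 = 0.9.
Right endpoints: 2.4, 3.3, 4.2, 5.1, 6.
h(2.4) = 8.6, h(3.3) = 12.2, h(4.2) = 15.8, h(5.1) = 19.4, h(6) = 23.
Sum = Δt · [h(2.4) + h(3.3) + h(4.2) + h(5.1) + h(6)].
Sum = 71.1.

71.1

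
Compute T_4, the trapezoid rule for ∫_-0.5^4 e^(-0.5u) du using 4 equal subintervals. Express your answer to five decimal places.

Δu = (4 − (-0.5))/4 = 1.125.
f(-0.5) ≈ 1.28403, f(0.625) ≈ 0.73162, f(1.75) ≈ 0.41686, f(2.875) ≈ 0.23752, f(4) ≈ 0.13534.
T_4 = (Δu/2)·[f(u_0) + 2f(u_1) + 2f(u_2) + 2f(u_3) + f(u_4)].
Sum ≈ 2.35764.

2.35764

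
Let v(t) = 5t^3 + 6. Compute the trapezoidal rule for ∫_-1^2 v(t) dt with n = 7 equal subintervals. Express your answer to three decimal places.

Δt = (2 − (-1))/7 = 3/7.
v(-1) = 1, v(-4/7) = 1738/343, v(-1/7) = 2053/343, v(2/7) = 2098/343, v(5/7) = 2683/343, v(8/7) = 4618/343, v(11/7) = 8713/343, v(2) = 46.
T_7 = (Δt/2)·[v(t_0) + 2v(t_1) + ... + 2v(t_{6}) + v(t_7)].
Sum ≈ 37.439.

37.439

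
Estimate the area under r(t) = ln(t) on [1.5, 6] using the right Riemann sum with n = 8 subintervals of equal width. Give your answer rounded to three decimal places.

6.019

Δt = (6 − 1.5)/8 = 0.5625.
Right endpoints: 2.0625, 2.625, 3.1875, 3.75, 4.3125, 4.875, 5.4375, 6.
r(2.0625) ≈ 0.724, r(2.625) ≈ 0.965, r(3.1875) ≈ 1.159, r(3.75) ≈ 1.322, r(4.3125) ≈ 1.462, r(4.875) ≈ 1.584, r(5.4375) ≈ 1.693, r(6) ≈ 1.792.
Sum = Δt · [r(2.0625) + r(2.625) + r(3.1875) + ...].
Sum ≈ 6.019.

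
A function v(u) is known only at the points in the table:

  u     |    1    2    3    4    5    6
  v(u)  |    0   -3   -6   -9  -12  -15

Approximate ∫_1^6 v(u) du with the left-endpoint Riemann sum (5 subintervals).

-30

Δu = 1.
Sum = 1·[0 + (-3) + (-6) + (-9) + (-12)] = -30.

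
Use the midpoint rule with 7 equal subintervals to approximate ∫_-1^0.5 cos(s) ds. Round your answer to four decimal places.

Δs = (0.5 − (-1))/7 = 3/14.
Midpoints: -25/28, -19/28, -13/28, -0.25, -1/28, 5/28, 11/28.
f(-25/28) ≈ 0.6272, f(-19/28) ≈ 0.7785, f(-13/28) ≈ 0.8941, f(-0.25) ≈ 0.9689, f(-1/28) ≈ 0.9994, f(5/28) ≈ 0.9841, f(11/28) ≈ 0.9238.
Sum = Δs · [f(-25/28) + f(-19/28) + f(-13/28) + ...].
Sum ≈ 1.3234.

1.3234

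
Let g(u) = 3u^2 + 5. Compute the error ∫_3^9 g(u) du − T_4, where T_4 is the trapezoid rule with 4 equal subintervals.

Exact integral: ∫_3^9 g(u) du = 732.
T_4 = 738.75.
Error = 732 − 738.75 = -6.75.

-6.75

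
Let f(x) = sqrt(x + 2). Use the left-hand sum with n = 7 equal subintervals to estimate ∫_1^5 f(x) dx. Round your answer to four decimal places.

Δx = (5 − 1)/7 = 4/7.
Left endpoints: 1, 11/7, 15/7, 19/7, 23/7, 27/7, 31/7.
f(1) ≈ 1.7321, f(11/7) ≈ 1.8898, f(15/7) ≈ 2.0354, f(19/7) ≈ 2.1712, f(23/7) ≈ 2.2991, f(27/7) ≈ 2.4202, f(31/7) ≈ 2.5355.
Sum = Δx · [f(1) + f(11/7) + f(15/7) + ...].
Sum ≈ 8.6190.

8.6190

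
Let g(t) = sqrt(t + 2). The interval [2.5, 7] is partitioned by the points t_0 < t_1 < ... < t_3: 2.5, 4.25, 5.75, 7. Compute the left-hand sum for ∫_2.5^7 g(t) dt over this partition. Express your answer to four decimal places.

Subinterval widths: 1.75, 1.5, 1.25.
Left endpoints: 2.5, 4.25, 5.75.
g(2.5) ≈ 2.1213, g(4.25) ≈ 2.5000, g(5.75) ≈ 2.7839.
Sum = Σ Δt_i · g(t_i).
Sum ≈ 10.9422.

10.9422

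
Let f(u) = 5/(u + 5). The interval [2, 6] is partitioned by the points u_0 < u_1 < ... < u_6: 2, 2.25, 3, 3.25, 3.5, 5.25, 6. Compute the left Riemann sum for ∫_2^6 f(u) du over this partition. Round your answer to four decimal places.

Subinterval widths: 0.25, 0.75, 0.25, 0.25, 1.75, 0.75.
Left endpoints: 2, 2.25, 3, 3.25, 3.5, 5.25.
f(2) = 5/7, f(2.25) = 20/29, f(3) = 0.625, f(3.25) = 20/33, f(3.5) = 10/17, f(5.25) = 20/41.
Sum = Σ Δu_i · f(u_i).
Sum ≈ 2.3988.

2.3988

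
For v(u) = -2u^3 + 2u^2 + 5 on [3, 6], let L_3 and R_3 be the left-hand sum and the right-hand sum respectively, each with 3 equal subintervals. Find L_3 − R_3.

324

L_3 = -317.
R_3 = -641.
L_3 − R_3 = 324.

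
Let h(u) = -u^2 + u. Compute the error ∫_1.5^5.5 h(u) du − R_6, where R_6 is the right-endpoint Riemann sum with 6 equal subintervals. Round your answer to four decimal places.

Exact integral: ∫_1.5^5.5 h(u) du ≈ -40.333333.
R_6 ≈ -48.629630.
Error ≈ -40.333333 − (-48.629630) ≈ 8.2963.

8.2963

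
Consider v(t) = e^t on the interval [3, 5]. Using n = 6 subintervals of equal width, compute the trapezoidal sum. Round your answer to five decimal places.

Δt = (5 − 3)/6 = 1/3.
v(3) ≈ 20.08554, v(10/3) ≈ 28.03162, v(11/3) ≈ 39.12128, v(4) ≈ 54.59815, v(13/3) ≈ 76.19786, v(14/3) ≈ 106.34268, v(5) ≈ 148.41316.
T_6 = (Δt/2)·[v(t_0) + 2v(t_1) + ... + 2v(t_{5}) + v(t_6)].
Sum ≈ 129.51365.

129.51365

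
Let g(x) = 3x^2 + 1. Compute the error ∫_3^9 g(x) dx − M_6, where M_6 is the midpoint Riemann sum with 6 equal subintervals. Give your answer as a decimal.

1.5

Exact integral: ∫_3^9 g(x) dx = 708.
M_6 = 706.5.
Error = 708 − 706.5 = 1.5.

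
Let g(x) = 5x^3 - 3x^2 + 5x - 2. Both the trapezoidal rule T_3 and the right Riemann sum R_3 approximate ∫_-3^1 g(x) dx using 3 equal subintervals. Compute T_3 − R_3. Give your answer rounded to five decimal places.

T_3 ≈ -177.3333333.
R_3 ≈ -54.6666667.
T_3 − R_3 ≈ -122.66667.

-122.66667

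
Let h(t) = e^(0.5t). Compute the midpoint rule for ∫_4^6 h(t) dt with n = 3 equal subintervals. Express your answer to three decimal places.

Δt = (6 − 4)/3 = 2/3.
Midpoints: 13/3, 5, 17/3.
h(13/3) ≈ 8.729, h(5) ≈ 12.182, h(17/3) ≈ 17.002.
Sum = Δt · [h(13/3) + h(5) + h(17/3)].
Sum ≈ 25.276.

25.276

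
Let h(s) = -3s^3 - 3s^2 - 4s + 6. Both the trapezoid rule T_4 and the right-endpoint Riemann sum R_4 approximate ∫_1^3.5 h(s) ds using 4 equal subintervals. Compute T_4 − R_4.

T_4 ≈ -164.95605469.
R_4 ≈ -217.88574219.
T_4 − R_4 = 52.9296875.

52.9296875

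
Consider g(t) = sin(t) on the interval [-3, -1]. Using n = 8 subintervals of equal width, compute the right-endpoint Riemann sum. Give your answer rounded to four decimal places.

Δt = (-1 − (-3))/8 = 0.25.
Right endpoints: -2.75, -2.5, -2.25, -2, -1.75, -1.5, -1.25, -1.
g(-2.75) ≈ -0.3817, g(-2.5) ≈ -0.5985, g(-2.25) ≈ -0.7781, g(-2) ≈ -0.9093, g(-1.75) ≈ -0.9840, g(-1.5) ≈ -0.9975, g(-1.25) ≈ -0.9490, g(-1) ≈ -0.8415.
Sum = Δt · [g(-2.75) + g(-2.5) + g(-2.25) + ...].
Sum ≈ -1.6099.

-1.6099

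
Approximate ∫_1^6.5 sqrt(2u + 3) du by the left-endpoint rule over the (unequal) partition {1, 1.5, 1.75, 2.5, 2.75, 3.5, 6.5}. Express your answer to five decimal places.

Subinterval widths: 0.5, 0.25, 0.75, 0.25, 0.75, 3.
Left endpoints: 1, 1.5, 1.75, 2.5, 2.75, 3.5.
f(1) ≈ 2.23607, f(1.5) ≈ 2.44949, f(1.75) ≈ 2.54951, f(2.5) ≈ 2.82843, f(2.75) ≈ 2.91548, f(3.5) ≈ 3.16228.
Sum = Σ Δu_i · f(u_i).
Sum ≈ 16.02309.

16.02309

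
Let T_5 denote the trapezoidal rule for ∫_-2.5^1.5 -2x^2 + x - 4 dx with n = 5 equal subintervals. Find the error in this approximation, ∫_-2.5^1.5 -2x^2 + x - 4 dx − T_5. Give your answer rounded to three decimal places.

Exact integral: ∫_-2.5^1.5 f(x) dx ≈ -30.66667.
T_5 = -31.52.
Error ≈ -30.66667 − (-31.52) ≈ 0.853.

0.853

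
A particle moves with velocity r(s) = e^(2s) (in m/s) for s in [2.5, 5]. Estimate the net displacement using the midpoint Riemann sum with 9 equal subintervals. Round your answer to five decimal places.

10799.60570

Δs = (5 − 2.5)/9 = 5/18.
Midpoints: 95/36, 35/12, 115/36, 125/36, 3.75, 145/36, 155/36, 55/12, 175/36.
r(95/36) ≈ 195.93398, r(35/12) ≈ 341.49510, r(115/36) ≈ 595.19488, r(125/36) ≈ 1037.37052, r(3.75) ≈ 1808.04241, r(145/36) ≈ 3151.25339, r(155/36) ≈ 5492.34790, r(55/12) ≈ 9572.66257, r(175/36) ≈ 16684.27974.
Sum = Δs · [r(95/36) + r(35/12) + r(115/36) + ...].
Sum ≈ 10799.60570.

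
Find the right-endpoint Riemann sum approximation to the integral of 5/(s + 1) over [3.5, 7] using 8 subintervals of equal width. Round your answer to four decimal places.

Δs = (7 − 3.5)/8 = 0.4375.
Right endpoints: 3.9375, 4.375, 4.8125, 5.25, 5.6875, 6.125, 6.5625, 7.
f(3.9375) = 80/79, f(4.375) = 40/43, f(4.8125) = 80/93, f(5.25) = 0.8, f(5.6875) = 80/107, f(6.125) = 40/57, f(6.5625) = 80/121, f(7) = 0.625.
Sum = Δs · [f(3.9375) + f(4.375) + f(4.8125) + ...].
Sum ≈ 2.7732.

2.7732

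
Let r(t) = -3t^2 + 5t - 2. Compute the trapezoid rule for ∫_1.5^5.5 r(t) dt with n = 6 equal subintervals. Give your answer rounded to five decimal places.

-101.88889

Δt = (5.5 − 1.5)/6 = 2/3.
r(1.5) = -1.25, r(13/6) = -5.25, r(17/6) = -143/12, r(3.5) = -21.25, r(25/6) = -33.25, r(29/6) = -575/12, r(5.5) = -65.25.
T_6 = (Δt/2)·[r(t_0) + 2r(t_1) + ... + 2r(t_{5}) + r(t_6)].
Sum ≈ -101.88889.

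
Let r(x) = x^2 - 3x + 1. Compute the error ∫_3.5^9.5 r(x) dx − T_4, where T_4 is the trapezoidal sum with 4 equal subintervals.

Exact integral: ∫_3.5^9.5 r(x) dx = 160.5.
T_4 = 162.75.
Error = 160.5 − 162.75 = -2.25.

-2.25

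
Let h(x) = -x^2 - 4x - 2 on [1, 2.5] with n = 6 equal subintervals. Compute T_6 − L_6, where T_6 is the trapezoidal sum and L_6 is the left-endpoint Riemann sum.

-1.40625

T_6 = -18.390625.
L_6 = -16.984375.
T_6 − L_6 = -1.40625.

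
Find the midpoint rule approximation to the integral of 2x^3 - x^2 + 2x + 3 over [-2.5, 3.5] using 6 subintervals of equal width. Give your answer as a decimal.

Δx = (3.5 − (-2.5))/6 = 1.
Midpoints: -2, -1, 0, 1, 2, 3.
f(-2) = -21, f(-1) = -2, f(0) = 3, f(1) = 6, f(2) = 19, f(3) = 54.
Sum = Δx · [f(-2) + f(-1) + f(0) + ...].
Sum = 59.

59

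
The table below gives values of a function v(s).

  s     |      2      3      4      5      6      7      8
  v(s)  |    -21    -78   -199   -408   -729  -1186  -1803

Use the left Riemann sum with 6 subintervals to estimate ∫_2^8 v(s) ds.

-2621

Δs = 1.
Sum = 1·[(-21) + (-78) + (-199) + (-408) + (-729) + (-1186)] = -2621.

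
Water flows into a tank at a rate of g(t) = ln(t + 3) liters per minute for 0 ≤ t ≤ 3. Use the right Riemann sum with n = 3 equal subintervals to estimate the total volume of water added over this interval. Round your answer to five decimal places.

Δt = (3 − 0)/3 = 1.
Right endpoints: 1, 2, 3.
g(1) ≈ 1.38629, g(2) ≈ 1.60944, g(3) ≈ 1.79176.
Sum = Δt · [g(1) + g(2) + g(3)].
Sum ≈ 4.78749.

4.78749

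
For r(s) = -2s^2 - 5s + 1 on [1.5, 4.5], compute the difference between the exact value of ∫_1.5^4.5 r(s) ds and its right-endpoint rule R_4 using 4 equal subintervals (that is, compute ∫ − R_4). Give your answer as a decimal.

19.6875

Exact integral: ∫_1.5^4.5 r(s) ds = -100.5.
R_4 = -120.1875.
Error = -100.5 − (-120.1875) = 19.6875.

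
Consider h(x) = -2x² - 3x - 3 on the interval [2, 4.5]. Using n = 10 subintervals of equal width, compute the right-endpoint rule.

-92.34375

Δx = (4.5 − 2)/10 = 0.25.
Right endpoints: 2.25, 2.5, 2.75, 3, 3.25, 3.5, 3.75, 4, 4.25, 4.5.
h(2.25) = -19.875, h(2.5) = -23, h(2.75) = -26.375, h(3) = -30, h(3.25) = -33.875, h(3.5) = -38, h(3.75) = -42.375, h(4) = -47, h(4.25) = -51.875, h(4.5) = -57.
Sum = Δx · [h(2.25) + h(2.5) + h(2.75) + ...].
Sum = -92.34375.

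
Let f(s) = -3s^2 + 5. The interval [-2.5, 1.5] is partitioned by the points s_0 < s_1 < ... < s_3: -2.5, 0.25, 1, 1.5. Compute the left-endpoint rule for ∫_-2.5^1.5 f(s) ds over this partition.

-33.203125

Subinterval widths: 2.75, 0.75, 0.5.
Left endpoints: -2.5, 0.25, 1.
f(-2.5) = -13.75, f(0.25) = 4.8125, f(1) = 2.
Sum = Σ Δs_i · f(s_i).
Sum = -33.203125.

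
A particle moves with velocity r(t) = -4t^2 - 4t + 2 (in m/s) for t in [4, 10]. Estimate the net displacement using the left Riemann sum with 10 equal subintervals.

-1297.44

Δt = (10 − 4)/10 = 0.6.
Left endpoints: 4, 4.6, 5.2, 5.8, 6.4, 7, 7.6, 8.2, 8.8, 9.4.
r(4) = -78, r(4.6) = -101.04, r(5.2) = -126.96, r(5.8) = -155.76, r(6.4) = -187.44, r(7) = -222, r(7.6) = -259.44, r(8.2) = -299.76, r(8.8) = -342.96, r(9.4) = -389.04.
Sum = Δt · [r(4) + r(4.6) + r(5.2) + ...].
Sum = -1297.44.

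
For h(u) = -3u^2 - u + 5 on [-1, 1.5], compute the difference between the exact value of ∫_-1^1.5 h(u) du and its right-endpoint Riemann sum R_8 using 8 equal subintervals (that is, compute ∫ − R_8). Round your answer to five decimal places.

Exact integral: ∫_-1^1.5 h(u) du = 7.5.
R_8 ≈ 6.4013672.
Error ≈ 7.5 − 6.4013672 ≈ 1.09863.

1.09863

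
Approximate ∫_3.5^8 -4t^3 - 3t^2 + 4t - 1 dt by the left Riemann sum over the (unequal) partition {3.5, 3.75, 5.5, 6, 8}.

-2732.90625

Subinterval widths: 0.25, 1.75, 0.5, 2.
Left endpoints: 3.5, 3.75, 5.5, 6.
f(3.5) = -195.25, f(3.75) = -239.125, f(5.5) = -735.25, f(6) = -949.
Sum = Σ Δt_i · f(t_i).
Sum = -2732.90625.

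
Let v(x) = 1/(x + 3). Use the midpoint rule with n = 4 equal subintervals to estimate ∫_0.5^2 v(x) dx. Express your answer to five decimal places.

Δx = (2 − 0.5)/4 = 0.375.
Midpoints: 0.6875, 1.0625, 1.4375, 1.8125.
v(0.6875) = 16/59, v(1.0625) = 16/65, v(1.4375) = 16/71, v(1.8125) = 16/77.
Sum = Δx · [v(0.6875) + v(1.0625) + v(1.4375) + v(1.8125)].
Sum ≈ 0.35643.

0.35643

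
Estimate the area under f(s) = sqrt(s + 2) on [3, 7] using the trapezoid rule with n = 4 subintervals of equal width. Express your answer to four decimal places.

10.5417

Δs = (7 − 3)/4 = 1.
f(3) ≈ 2.2361, f(4) ≈ 2.4495, f(5) ≈ 2.6458, f(6) ≈ 2.8284, f(7) ≈ 3.0000.
T_4 = (Δs/2)·[f(s_0) + 2f(s_1) + 2f(s_2) + 2f(s_3) + f(s_4)].
Sum ≈ 10.5417.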